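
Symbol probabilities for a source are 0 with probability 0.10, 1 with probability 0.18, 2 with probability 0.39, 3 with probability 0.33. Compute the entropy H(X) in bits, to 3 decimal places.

H = −Σ pᵢ log₂ pᵢ.
−0.10·log₂(0.10) = 0.3322
−0.18·log₂(0.18) = 0.4453
−0.39·log₂(0.39) = 0.5298
−0.33·log₂(0.33) = 0.5278
Sum ≈ 1.8351 → 1.835 bits.

1.835 bits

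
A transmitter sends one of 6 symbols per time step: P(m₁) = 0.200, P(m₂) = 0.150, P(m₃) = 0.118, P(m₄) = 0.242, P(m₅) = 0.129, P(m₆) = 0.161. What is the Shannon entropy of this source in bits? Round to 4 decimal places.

2.5394 bits

H = −Σ pᵢ log₂ pᵢ.
−0.200·log₂(0.200) = 0.4644
−0.150·log₂(0.150) = 0.4105
−0.118·log₂(0.118) = 0.3638
−0.242·log₂(0.242) = 0.4954
−0.129·log₂(0.129) = 0.3811
−0.161·log₂(0.161) = 0.4242
Sum ≈ 2.5394 → 2.5394 bits.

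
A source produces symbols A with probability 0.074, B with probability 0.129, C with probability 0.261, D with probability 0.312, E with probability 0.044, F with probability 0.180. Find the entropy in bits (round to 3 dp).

2.333 bits

H = −Σ pᵢ log₂ pᵢ.
−0.074·log₂(0.074) = 0.2780
−0.129·log₂(0.129) = 0.3811
−0.261·log₂(0.261) = 0.5058
−0.312·log₂(0.312) = 0.5243
−0.044·log₂(0.044) = 0.1983
−0.180·log₂(0.180) = 0.4453
Sum ≈ 2.3328 → 2.333 bits.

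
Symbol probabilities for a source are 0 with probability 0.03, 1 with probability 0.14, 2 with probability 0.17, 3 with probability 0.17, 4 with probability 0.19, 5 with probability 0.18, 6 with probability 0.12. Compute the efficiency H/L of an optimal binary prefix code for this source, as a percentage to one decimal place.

96.6%

Entropy H = −Σ p log₂ p ≈ 2.6857 bits.
Huffman merges: 3/100+3/25→3/20; 7/50+3/20→29/100; 17/100+17/100→17/50; 9/50+19/100→37/100; 29/100+17/50→63/100; 37/100+63/100→1. L = 139/50 ≈ 2.7800.
Efficiency = H/L = 2.6857/2.7800 = 96.6%.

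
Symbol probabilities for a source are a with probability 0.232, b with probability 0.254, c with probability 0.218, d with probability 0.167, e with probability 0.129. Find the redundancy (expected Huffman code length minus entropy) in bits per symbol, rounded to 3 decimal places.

0.013 bits

Entropy H = −Σ p log₂ p ≈ 2.2826 bits.
Huffman merges: 129/1000+167/1000→37/125; 109/500+29/125→9/20; 127/500+37/125→11/20; 9/20+11/20→1. L = 287/125 ≈ 2.2960.
L − H = 2.2960 − 2.2826 = 0.013 bits.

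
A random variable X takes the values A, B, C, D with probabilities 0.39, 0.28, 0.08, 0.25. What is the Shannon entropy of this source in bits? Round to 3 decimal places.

1.836 bits

H = −Σ pᵢ log₂ pᵢ.
−0.39·log₂(0.39) = 0.5298
−0.28·log₂(0.28) = 0.5142
−0.08·log₂(0.08) = 0.2915
−0.25·log₂(0.25) = 0.5000
Sum ≈ 1.8355 → 1.836 bits.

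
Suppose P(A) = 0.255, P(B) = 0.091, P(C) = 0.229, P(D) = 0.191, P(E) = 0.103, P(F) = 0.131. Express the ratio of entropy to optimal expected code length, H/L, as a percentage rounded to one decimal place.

98.7%

Entropy H = −Σ p log₂ p ≈ 2.4825 bits.
Huffman merges: 91/1000+103/1000→97/500; 131/1000+191/1000→161/500; 97/500+229/1000→423/1000; 51/200+161/500→577/1000; 423/1000+577/1000→1. L = 629/250 ≈ 2.5160.
Efficiency = H/L = 2.4825/2.5160 = 98.7%.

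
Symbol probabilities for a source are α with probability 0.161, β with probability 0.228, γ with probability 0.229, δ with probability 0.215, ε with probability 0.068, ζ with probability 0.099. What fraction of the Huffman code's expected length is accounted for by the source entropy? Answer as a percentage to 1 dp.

Entropy H = −Σ p log₂ p ≈ 2.4683 bits.
Huffman merges: 17/250+99/1000→167/1000; 161/1000+167/1000→41/125; 43/200+57/250→443/1000; 229/1000+41/125→557/1000; 443/1000+557/1000→1. L = 499/200 ≈ 2.4950.
Efficiency = H/L = 2.4683/2.4950 = 98.9%.

98.9%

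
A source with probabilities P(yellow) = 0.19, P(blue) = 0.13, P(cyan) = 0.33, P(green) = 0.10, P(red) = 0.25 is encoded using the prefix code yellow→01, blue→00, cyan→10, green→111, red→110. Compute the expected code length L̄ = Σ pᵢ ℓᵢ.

2.35 bits/symbol

L̄ = Σ pᵢ·ℓᵢ = 0.19·2 + 0.13·2 + 0.33·2 + 0.10·3 + 0.25·3 = 2.35 bits/symbol.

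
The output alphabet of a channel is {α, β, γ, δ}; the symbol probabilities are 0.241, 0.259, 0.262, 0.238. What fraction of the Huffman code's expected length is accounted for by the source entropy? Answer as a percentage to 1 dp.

Entropy H = −Σ p log₂ p ≈ 1.9987 bits.
Huffman merges: 119/500+241/1000→479/1000; 259/1000+131/500→521/1000; 479/1000+521/1000→1. L = 2 ≈ 2.0000.
Efficiency = H/L = 1.9987/2.0000 = 99.9%.

99.9%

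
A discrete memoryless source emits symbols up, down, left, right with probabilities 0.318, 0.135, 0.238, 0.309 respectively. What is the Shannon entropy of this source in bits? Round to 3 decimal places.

1.932 bits

H = −Σ pᵢ log₂ pᵢ.
−0.318·log₂(0.318) = 0.5256
−0.135·log₂(0.135) = 0.3900
−0.238·log₂(0.238) = 0.4929
−0.309·log₂(0.309) = 0.5235
Sum ≈ 1.9321 → 1.932 bits.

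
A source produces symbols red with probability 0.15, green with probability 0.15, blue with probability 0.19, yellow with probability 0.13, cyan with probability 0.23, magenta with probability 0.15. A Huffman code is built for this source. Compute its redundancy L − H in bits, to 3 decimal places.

Entropy H = −Σ p log₂ p ≈ 2.5572 bits.
Huffman merges: 13/100+3/20→7/25; 3/20+3/20→3/10; 19/100+23/100→21/50; 7/25+3/10→29/50; 21/50+29/50→1. L = 129/50 ≈ 2.5800.
L − H = 2.5800 − 2.5572 = 0.023 bits.

0.023 bits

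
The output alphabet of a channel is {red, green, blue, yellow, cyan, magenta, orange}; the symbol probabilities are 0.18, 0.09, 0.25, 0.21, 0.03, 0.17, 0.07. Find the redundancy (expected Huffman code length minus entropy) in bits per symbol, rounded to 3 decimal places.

0.054 bits

Entropy H = −Σ p log₂ p ≈ 2.5857 bits.
Huffman merges: 3/100+7/100→1/10; 9/100+1/10→19/100; 17/100+9/50→7/20; 19/100+21/100→2/5; 1/4+7/20→3/5; 2/5+3/5→1. L = 66/25 ≈ 2.6400.
L − H = 2.6400 − 2.5857 = 0.054 bits.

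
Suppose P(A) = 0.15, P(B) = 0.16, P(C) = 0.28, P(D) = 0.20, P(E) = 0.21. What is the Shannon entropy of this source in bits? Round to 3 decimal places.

H = −Σ pᵢ log₂ pᵢ.
−0.15·log₂(0.15) = 0.4105
−0.16·log₂(0.16) = 0.4230
−0.28·log₂(0.28) = 0.5142
−0.20·log₂(0.20) = 0.4644
−0.21·log₂(0.21) = 0.4728
Sum ≈ 2.2850 → 2.285 bits.

2.285 bits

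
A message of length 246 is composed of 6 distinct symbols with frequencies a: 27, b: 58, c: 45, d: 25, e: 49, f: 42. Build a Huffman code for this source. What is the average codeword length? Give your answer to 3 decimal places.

Probabilities are the counts divided by 246.
Repeatedly combine the two least-probable nodes; the expected code length is the sum of the merged weights.
merge 25/246 + 9/82 → 26/123
merge 7/41 + 15/82 → 29/82
merge 49/246 + 26/123 → 101/246
merge 29/123 + 29/82 → 145/246
merge 101/246 + 145/246 → 1
L = 26/123 + 29/82 + 101/246 + 145/246 + 1 = 631/246 ≈ 2.565 bits/symbol.

2.565 bits/symbol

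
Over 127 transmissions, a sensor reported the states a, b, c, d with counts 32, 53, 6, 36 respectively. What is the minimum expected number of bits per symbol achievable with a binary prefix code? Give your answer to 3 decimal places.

Probabilities are the counts divided by 127.
Repeatedly combine the two least-probable nodes; the expected code length is the sum of the merged weights.
merge 6/127 + 32/127 → 38/127
merge 36/127 + 38/127 → 74/127
merge 53/127 + 74/127 → 1
L = 38/127 + 74/127 + 1 = 239/127 ≈ 1.882 bits/symbol.

1.882 bits/symbol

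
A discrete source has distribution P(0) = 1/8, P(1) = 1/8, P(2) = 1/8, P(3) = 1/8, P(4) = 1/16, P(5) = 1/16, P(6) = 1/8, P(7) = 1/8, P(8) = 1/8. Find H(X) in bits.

Each probability is a power of 1/2, so log₂(1/p) is an integer.
H = Σ p·log₂(1/p) = 1/8·3 + 1/8·3 + 1/8·3 + 1/8·3 + 1/16·4 + 1/16·4 + 1/8·3 + 1/8·3 + 1/8·3 = 3.125 bits.

3.125 bits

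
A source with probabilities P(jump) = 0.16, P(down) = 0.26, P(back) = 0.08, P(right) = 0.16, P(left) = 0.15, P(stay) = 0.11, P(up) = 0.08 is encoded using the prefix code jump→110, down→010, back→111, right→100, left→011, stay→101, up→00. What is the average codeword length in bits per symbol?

L̄ = Σ pᵢ·ℓᵢ = 0.16·3 + 0.26·3 + 0.08·3 + 0.16·3 + 0.15·3 + 0.11·3 + 0.08·2 = 2.92 bits/symbol.

2.92 bits/symbol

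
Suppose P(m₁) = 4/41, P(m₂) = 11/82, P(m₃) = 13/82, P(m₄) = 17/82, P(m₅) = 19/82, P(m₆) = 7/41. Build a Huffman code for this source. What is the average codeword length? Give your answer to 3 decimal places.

2.561 bits/symbol

Repeatedly combine the two least-probable nodes; the expected code length is the sum of the merged weights.
merge 4/41 + 11/82 → 19/82
merge 13/82 + 7/41 → 27/82
merge 17/82 + 19/82 → 18/41
merge 19/82 + 27/82 → 23/41
merge 18/41 + 23/41 → 1
L = 19/82 + 27/82 + 18/41 + 23/41 + 1 = 105/41 ≈ 2.561 bits/symbol.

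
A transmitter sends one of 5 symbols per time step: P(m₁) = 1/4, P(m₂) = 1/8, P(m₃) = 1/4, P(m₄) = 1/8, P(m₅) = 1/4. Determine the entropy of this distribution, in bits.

Each probability is a power of 1/2, so log₂(1/p) is an integer.
H = Σ p·log₂(1/p) = 1/4·2 + 1/8·3 + 1/4·2 + 1/8·3 + 1/4·2 = 2.25 bits.

2.25 bits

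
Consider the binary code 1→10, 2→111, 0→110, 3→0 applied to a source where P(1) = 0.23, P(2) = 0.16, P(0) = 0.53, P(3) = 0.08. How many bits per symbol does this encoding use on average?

2.61 bits/symbol

L̄ = Σ pᵢ·ℓᵢ = 0.23·2 + 0.16·3 + 0.53·3 + 0.08·1 = 2.61 bits/symbol.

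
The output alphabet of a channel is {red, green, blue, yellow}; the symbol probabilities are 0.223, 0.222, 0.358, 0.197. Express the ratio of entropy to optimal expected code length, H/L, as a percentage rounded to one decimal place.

97.9%

Entropy H = −Σ p log₂ p ≈ 1.9571 bits.
Huffman merges: 197/1000+111/500→419/1000; 223/1000+179/500→581/1000; 419/1000+581/1000→1. L = 2 ≈ 2.0000.
Efficiency = H/L = 1.9571/2.0000 = 97.9%.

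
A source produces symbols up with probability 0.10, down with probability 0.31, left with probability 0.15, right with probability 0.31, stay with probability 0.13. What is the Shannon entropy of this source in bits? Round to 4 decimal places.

H = −Σ pᵢ log₂ pᵢ.
−0.10·log₂(0.10) = 0.3322
−0.31·log₂(0.31) = 0.5238
−0.15·log₂(0.15) = 0.4105
−0.31·log₂(0.31) = 0.5238
−0.13·log₂(0.13) = 0.3826
Sum ≈ 2.1730 → 2.1730 bits.

2.1730 bits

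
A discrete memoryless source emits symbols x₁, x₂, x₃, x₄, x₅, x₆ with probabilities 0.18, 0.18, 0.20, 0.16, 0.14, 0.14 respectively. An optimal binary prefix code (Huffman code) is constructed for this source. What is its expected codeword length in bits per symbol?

2.62 bits/symbol

Repeatedly combine the two least-probable nodes; the expected code length is the sum of the merged weights.
merge 7/50 + 7/50 → 7/25
merge 4/25 + 9/50 → 17/50
merge 9/50 + 1/5 → 19/50
merge 7/25 + 17/50 → 31/50
merge 19/50 + 31/50 → 1
L = 7/25 + 17/50 + 19/50 + 31/50 + 1 = 131/50 = 2.62 bits/symbol.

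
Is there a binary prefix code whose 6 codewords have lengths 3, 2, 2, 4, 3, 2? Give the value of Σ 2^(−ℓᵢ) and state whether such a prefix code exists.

With common denominator 2^4 = 16: Σ 2^(−ℓᵢ) = 2/16 + 4/16 + 4/16 + 1/16 + 2/16 + 4/16 = 17/16 = 1.0625.
Kraft's inequality requires Σ ≤ 1; here Σ = 1.0625 > 1, so no such prefix code exists.

1.0625; no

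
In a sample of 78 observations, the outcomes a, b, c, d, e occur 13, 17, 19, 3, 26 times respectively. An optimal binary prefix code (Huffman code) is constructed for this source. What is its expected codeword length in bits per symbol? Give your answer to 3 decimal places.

2.205 bits/symbol

Probabilities are the counts divided by 78.
Repeatedly combine the two least-probable nodes; the expected code length is the sum of the merged weights.
merge 1/26 + 1/6 → 8/39
merge 8/39 + 17/78 → 11/26
merge 19/78 + 1/3 → 15/26
merge 11/26 + 15/26 → 1
L = 8/39 + 11/26 + 15/26 + 1 = 86/39 ≈ 2.205 bits/symbol.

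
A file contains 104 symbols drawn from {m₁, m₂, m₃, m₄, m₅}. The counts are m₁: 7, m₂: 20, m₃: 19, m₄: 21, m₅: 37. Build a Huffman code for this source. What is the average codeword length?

Probabilities are the counts divided by 104.
Repeatedly combine the two least-probable nodes; the expected code length is the sum of the merged weights.
merge 7/104 + 19/104 → 1/4
merge 5/26 + 21/104 → 41/104
merge 1/4 + 37/104 → 63/104
merge 41/104 + 63/104 → 1
L = 1/4 + 41/104 + 63/104 + 1 = 9/4 = 2.25 bits/symbol.

2.25 bits/symbol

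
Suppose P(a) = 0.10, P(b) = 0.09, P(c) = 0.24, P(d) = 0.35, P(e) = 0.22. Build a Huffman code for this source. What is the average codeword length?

2.19 bits/symbol

Repeatedly combine the two least-probable nodes; the expected code length is the sum of the merged weights.
merge 9/100 + 1/10 → 19/100
merge 19/100 + 11/50 → 41/100
merge 6/25 + 7/20 → 59/100
merge 41/100 + 59/100 → 1
L = 19/100 + 41/100 + 59/100 + 1 = 219/100 = 2.19 bits/symbol.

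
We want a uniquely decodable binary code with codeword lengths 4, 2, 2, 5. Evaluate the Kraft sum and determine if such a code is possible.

0.59375; yes

With common denominator 2^5 = 32: Σ 2^(−ℓᵢ) = 2/32 + 8/32 + 8/32 + 1/32 = 19/32 = 0.59375.
Kraft's inequality requires Σ ≤ 1; here Σ = 0.59375 ≤ 1, so such a prefix code exists.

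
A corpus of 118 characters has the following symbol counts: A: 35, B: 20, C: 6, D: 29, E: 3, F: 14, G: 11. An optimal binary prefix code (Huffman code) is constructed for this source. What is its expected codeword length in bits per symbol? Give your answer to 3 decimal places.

2.534 bits/symbol

Probabilities are the counts divided by 118.
Repeatedly combine the two least-probable nodes; the expected code length is the sum of the merged weights.
merge 3/118 + 3/59 → 9/118
merge 9/118 + 11/118 → 10/59
merge 7/59 + 10/59 → 17/59
merge 10/59 + 29/118 → 49/118
merge 17/59 + 35/118 → 69/118
merge 49/118 + 69/118 → 1
L = 9/118 + 10/59 + 17/59 + 49/118 + 69/118 + 1 = 299/118 ≈ 2.534 bits/symbol.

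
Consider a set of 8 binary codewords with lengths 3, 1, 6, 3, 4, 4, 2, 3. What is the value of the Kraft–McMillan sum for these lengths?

With common denominator 2^6 = 64: Σ 2^(−ℓᵢ) = 8/64 + 32/64 + 1/64 + 8/64 + 4/64 + 4/64 + 16/64 + 8/64 = 81/64 = 1.265625.

1.265625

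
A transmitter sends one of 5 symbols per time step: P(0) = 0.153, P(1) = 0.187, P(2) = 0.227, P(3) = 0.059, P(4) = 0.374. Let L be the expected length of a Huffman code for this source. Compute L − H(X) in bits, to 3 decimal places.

0.088 bits

Entropy H = −Σ p log₂ p ≈ 2.1239 bits.
Huffman merges: 59/1000+153/1000→53/250; 187/1000+53/250→399/1000; 227/1000+187/500→601/1000; 399/1000+601/1000→1. L = 553/250 ≈ 2.2120.
L − H = 2.2120 − 2.1239 = 0.088 bits.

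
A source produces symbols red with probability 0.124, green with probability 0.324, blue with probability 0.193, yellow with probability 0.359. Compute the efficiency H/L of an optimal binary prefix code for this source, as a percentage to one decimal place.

96.5%

Entropy H = −Σ p log₂ p ≈ 1.8889 bits.
Huffman merges: 31/250+193/1000→317/1000; 317/1000+81/250→641/1000; 359/1000+641/1000→1. L = 979/500 ≈ 1.9580.
Efficiency = H/L = 1.8889/1.9580 = 96.5%.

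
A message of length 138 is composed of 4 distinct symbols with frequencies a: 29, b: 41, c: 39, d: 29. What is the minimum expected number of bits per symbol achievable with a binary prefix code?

2 bits/symbol

Probabilities are the counts divided by 138.
Repeatedly combine the two least-probable nodes; the expected code length is the sum of the merged weights.
merge 29/138 + 29/138 → 29/69
merge 13/46 + 41/138 → 40/69
merge 29/69 + 40/69 → 1
L = 29/69 + 40/69 + 1 = 2 bits/symbol.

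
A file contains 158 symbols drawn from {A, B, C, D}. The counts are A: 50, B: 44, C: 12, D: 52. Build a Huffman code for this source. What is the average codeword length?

2 bits/symbol

Probabilities are the counts divided by 158.
Repeatedly combine the two least-probable nodes; the expected code length is the sum of the merged weights.
merge 6/79 + 22/79 → 28/79
merge 25/79 + 26/79 → 51/79
merge 28/79 + 51/79 → 1
L = 28/79 + 51/79 + 1 = 2 bits/symbol.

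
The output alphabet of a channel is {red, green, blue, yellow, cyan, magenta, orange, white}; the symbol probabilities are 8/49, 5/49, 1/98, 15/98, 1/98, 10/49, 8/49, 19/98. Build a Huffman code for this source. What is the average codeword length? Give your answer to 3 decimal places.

2.745 bits/symbol

Repeatedly combine the two least-probable nodes; the expected code length is the sum of the merged weights.
merge 1/98 + 1/98 → 1/49
merge 1/49 + 5/49 → 6/49
merge 6/49 + 15/98 → 27/98
merge 8/49 + 8/49 → 16/49
merge 19/98 + 10/49 → 39/98
merge 27/98 + 16/49 → 59/98
merge 39/98 + 59/98 → 1
L = 1/49 + 6/49 + 27/98 + 16/49 + 39/98 + 59/98 + 1 = 269/98 ≈ 2.745 bits/symbol.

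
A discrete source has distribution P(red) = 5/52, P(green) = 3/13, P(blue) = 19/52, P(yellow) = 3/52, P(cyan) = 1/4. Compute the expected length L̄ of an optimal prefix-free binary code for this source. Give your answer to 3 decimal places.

2.154 bits/symbol

Repeatedly combine the two least-probable nodes; the expected code length is the sum of the merged weights.
merge 3/52 + 5/52 → 2/13
merge 2/13 + 3/13 → 5/13
merge 1/4 + 19/52 → 8/13
merge 5/13 + 8/13 → 1
L = 2/13 + 5/13 + 8/13 + 1 = 28/13 ≈ 2.154 bits/symbol.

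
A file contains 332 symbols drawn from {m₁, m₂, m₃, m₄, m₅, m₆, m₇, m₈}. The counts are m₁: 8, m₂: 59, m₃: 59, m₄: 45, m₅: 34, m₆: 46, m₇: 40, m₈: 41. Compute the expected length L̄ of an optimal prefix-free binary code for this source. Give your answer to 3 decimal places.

Probabilities are the counts divided by 332.
Repeatedly combine the two least-probable nodes; the expected code length is the sum of the merged weights.
merge 2/83 + 17/166 → 21/166
merge 10/83 + 41/332 → 81/332
merge 21/166 + 45/332 → 87/332
merge 23/166 + 59/332 → 105/332
merge 59/332 + 81/332 → 35/83
merge 87/332 + 105/332 → 48/83
merge 35/83 + 48/83 → 1
L = 21/166 + 81/332 + 87/332 + 105/332 + 35/83 + 48/83 + 1 = 979/332 ≈ 2.949 bits/symbol.

2.949 bits/symbol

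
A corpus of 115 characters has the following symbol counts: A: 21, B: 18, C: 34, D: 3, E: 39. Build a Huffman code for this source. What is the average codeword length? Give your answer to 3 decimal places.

2.183 bits/symbol

Probabilities are the counts divided by 115.
Repeatedly combine the two least-probable nodes; the expected code length is the sum of the merged weights.
merge 3/115 + 18/115 → 21/115
merge 21/115 + 21/115 → 42/115
merge 34/115 + 39/115 → 73/115
merge 42/115 + 73/115 → 1
L = 21/115 + 42/115 + 73/115 + 1 = 251/115 ≈ 2.183 bits/symbol.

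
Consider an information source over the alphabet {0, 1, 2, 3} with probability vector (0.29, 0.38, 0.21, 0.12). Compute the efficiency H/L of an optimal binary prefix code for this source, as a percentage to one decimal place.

96.8%

Entropy H = −Σ p log₂ p ≈ 1.8882 bits.
Huffman merges: 3/25+21/100→33/100; 29/100+33/100→31/50; 19/50+31/50→1. L = 39/20 ≈ 1.9500.
Efficiency = H/L = 1.8882/1.9500 = 96.8%.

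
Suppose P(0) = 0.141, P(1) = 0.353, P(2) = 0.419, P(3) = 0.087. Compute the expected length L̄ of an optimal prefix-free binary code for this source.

Repeatedly combine the two least-probable nodes; the expected code length is the sum of the merged weights.
merge 87/1000 + 141/1000 → 57/250
merge 57/250 + 353/1000 → 581/1000
merge 419/1000 + 581/1000 → 1
L = 57/250 + 581/1000 + 1 = 1809/1000 = 1.809 bits/symbol.

1.809 bits/symbol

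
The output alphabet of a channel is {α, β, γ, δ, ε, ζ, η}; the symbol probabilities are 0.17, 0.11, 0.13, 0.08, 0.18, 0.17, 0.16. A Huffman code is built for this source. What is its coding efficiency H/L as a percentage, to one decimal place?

Entropy H = −Σ p log₂ p ≈ 2.7619 bits.
Huffman merges: 2/25+11/100→19/100; 13/100+4/25→29/100; 17/100+17/100→17/50; 9/50+19/100→37/100; 29/100+17/50→63/100; 37/100+63/100→1. L = 141/50 ≈ 2.8200.
Efficiency = H/L = 2.7619/2.8200 = 97.9%.

97.9%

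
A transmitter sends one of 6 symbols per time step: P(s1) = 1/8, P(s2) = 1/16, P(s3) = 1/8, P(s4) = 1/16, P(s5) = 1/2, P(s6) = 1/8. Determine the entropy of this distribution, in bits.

2.125 bits

Each probability is a power of 1/2, so log₂(1/p) is an integer.
H = Σ p·log₂(1/p) = 1/8·3 + 1/16·4 + 1/8·3 + 1/16·4 + 1/2·1 + 1/8·3 = 2.125 bits.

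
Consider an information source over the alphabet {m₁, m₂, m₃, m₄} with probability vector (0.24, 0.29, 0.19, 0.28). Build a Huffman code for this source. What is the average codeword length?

2 bits/symbol

Repeatedly combine the two least-probable nodes; the expected code length is the sum of the merged weights.
merge 19/100 + 6/25 → 43/100
merge 7/25 + 29/100 → 57/100
merge 43/100 + 57/100 → 1
L = 43/100 + 57/100 + 1 = 2 bits/symbol.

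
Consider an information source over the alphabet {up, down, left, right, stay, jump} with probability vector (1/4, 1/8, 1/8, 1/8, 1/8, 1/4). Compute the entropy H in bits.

2.5 bits

Each probability is a power of 1/2, so log₂(1/p) is an integer.
H = Σ p·log₂(1/p) = 1/4·2 + 1/8·3 + 1/8·3 + 1/8·3 + 1/8·3 + 1/4·2 = 2.5 bits.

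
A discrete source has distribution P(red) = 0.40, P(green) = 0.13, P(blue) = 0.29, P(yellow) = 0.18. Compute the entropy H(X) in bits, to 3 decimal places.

H = −Σ pᵢ log₂ pᵢ.
−0.40·log₂(0.40) = 0.5288
−0.13·log₂(0.13) = 0.3826
−0.29·log₂(0.29) = 0.5179
−0.18·log₂(0.18) = 0.4453
Sum ≈ 1.8746 → 1.875 bits.

1.875 bits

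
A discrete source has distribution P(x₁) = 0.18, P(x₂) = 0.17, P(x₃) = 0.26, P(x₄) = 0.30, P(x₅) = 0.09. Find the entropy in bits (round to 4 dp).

H = −Σ pᵢ log₂ pᵢ.
−0.18·log₂(0.18) = 0.4453
−0.17·log₂(0.17) = 0.4346
−0.26·log₂(0.26) = 0.5053
−0.30·log₂(0.30) = 0.5211
−0.09·log₂(0.09) = 0.3127
Sum ≈ 2.2189 → 2.2189 bits.

2.2189 bits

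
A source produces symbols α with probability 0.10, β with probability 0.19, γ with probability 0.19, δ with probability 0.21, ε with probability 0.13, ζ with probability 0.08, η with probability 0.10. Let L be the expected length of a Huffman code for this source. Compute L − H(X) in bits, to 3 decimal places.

0.058 bits

Entropy H = −Σ p log₂ p ≈ 2.7218 bits.
Huffman merges: 2/25+1/10→9/50; 1/10+13/100→23/100; 9/50+19/100→37/100; 19/100+21/100→2/5; 23/100+37/100→3/5; 2/5+3/5→1. L = 139/50 ≈ 2.7800.
L − H = 2.7800 − 2.7218 = 0.058 bits.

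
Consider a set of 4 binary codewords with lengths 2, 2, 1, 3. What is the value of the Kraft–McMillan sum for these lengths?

With common denominator 2^3 = 8: Σ 2^(−ℓᵢ) = 2/8 + 2/8 + 4/8 + 1/8 = 9/8 = 1.125.

1.125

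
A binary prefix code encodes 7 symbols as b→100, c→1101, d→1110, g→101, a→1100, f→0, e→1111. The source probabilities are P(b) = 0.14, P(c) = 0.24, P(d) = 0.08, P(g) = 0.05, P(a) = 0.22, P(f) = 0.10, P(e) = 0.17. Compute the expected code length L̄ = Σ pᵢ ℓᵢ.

L̄ = Σ pᵢ·ℓᵢ = 0.14·3 + 0.24·4 + 0.08·4 + 0.05·3 + 0.22·4 + 0.10·1 + 0.17·4 = 3.51 bits/symbol.

3.51 bits/symbol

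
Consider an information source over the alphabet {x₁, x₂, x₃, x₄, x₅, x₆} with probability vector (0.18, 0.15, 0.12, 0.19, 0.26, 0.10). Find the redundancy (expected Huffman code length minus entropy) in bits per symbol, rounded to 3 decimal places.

Entropy H = −Σ p log₂ p ≈ 2.5156 bits.
Huffman merges: 1/10+3/25→11/50; 3/20+9/50→33/100; 19/100+11/50→41/100; 13/50+33/100→59/100; 41/100+59/100→1. L = 51/20 ≈ 2.5500.
L − H = 2.5500 − 2.5156 = 0.034 bits.

0.034 bits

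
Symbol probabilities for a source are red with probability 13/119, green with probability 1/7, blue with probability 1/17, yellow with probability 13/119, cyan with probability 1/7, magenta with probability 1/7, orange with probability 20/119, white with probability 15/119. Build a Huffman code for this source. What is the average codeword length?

3 bits/symbol

Repeatedly combine the two least-probable nodes; the expected code length is the sum of the merged weights.
merge 1/17 + 13/119 → 20/119
merge 13/119 + 15/119 → 4/17
merge 1/7 + 1/7 → 2/7
merge 1/7 + 20/119 → 37/119
merge 20/119 + 4/17 → 48/119
merge 2/7 + 37/119 → 71/119
merge 48/119 + 71/119 → 1
L = 20/119 + 4/17 + 2/7 + 37/119 + 48/119 + 71/119 + 1 = 3 bits/symbol.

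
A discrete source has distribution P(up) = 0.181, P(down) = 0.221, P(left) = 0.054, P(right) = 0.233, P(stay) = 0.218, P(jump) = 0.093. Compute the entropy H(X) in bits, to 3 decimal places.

H = −Σ pᵢ log₂ pᵢ.
−0.181·log₂(0.181) = 0.4463
−0.221·log₂(0.221) = 0.4813
−0.054·log₂(0.054) = 0.2274
−0.233·log₂(0.233) = 0.4897
−0.218·log₂(0.218) = 0.4791
−0.093·log₂(0.093) = 0.3187
Sum ≈ 2.4425 → 2.442 bits.

2.442 bits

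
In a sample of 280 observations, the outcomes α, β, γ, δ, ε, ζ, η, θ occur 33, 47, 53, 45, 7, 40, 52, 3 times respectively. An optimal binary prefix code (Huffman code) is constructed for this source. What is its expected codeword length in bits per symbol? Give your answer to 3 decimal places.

2.814 bits/symbol

Probabilities are the counts divided by 280.
Repeatedly combine the two least-probable nodes; the expected code length is the sum of the merged weights.
merge 3/280 + 1/40 → 1/28
merge 1/28 + 33/280 → 43/280
merge 1/7 + 43/280 → 83/280
merge 9/56 + 47/280 → 23/70
merge 13/70 + 53/280 → 3/8
merge 83/280 + 23/70 → 5/8
merge 3/8 + 5/8 → 1
L = 1/28 + 43/280 + 83/280 + 23/70 + 3/8 + 5/8 + 1 = 197/70 ≈ 2.814 bits/symbol.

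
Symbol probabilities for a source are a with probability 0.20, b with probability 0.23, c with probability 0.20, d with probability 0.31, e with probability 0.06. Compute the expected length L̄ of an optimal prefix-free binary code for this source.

Repeatedly combine the two least-probable nodes; the expected code length is the sum of the merged weights.
merge 3/50 + 1/5 → 13/50
merge 1/5 + 23/100 → 43/100
merge 13/50 + 31/100 → 57/100
merge 43/100 + 57/100 → 1
L = 13/50 + 43/100 + 57/100 + 1 = 113/50 = 2.26 bits/symbol.

2.26 bits/symbol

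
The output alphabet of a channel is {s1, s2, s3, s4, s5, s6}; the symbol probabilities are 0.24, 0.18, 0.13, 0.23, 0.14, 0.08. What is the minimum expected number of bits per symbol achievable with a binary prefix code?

2.53 bits/symbol

Repeatedly combine the two least-probable nodes; the expected code length is the sum of the merged weights.
merge 2/25 + 13/100 → 21/100
merge 7/50 + 9/50 → 8/25
merge 21/100 + 23/100 → 11/25
merge 6/25 + 8/25 → 14/25
merge 11/25 + 14/25 → 1
L = 21/100 + 8/25 + 11/25 + 14/25 + 1 = 253/100 = 2.53 bits/symbol.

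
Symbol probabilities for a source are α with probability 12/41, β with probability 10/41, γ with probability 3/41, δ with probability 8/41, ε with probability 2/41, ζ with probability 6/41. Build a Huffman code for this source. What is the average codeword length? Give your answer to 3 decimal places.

Repeatedly combine the two least-probable nodes; the expected code length is the sum of the merged weights.
merge 2/41 + 3/41 → 5/41
merge 5/41 + 6/41 → 11/41
merge 8/41 + 10/41 → 18/41
merge 11/41 + 12/41 → 23/41
merge 18/41 + 23/41 → 1
L = 5/41 + 11/41 + 18/41 + 23/41 + 1 = 98/41 ≈ 2.390 bits/symbol.

2.390 bits/symbol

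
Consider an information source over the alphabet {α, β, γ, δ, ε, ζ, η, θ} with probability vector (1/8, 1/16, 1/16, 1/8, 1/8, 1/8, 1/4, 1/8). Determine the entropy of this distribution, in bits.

2.875 bits

Each probability is a power of 1/2, so log₂(1/p) is an integer.
H = Σ p·log₂(1/p) = 1/8·3 + 1/16·4 + 1/16·4 + 1/8·3 + 1/8·3 + 1/8·3 + 1/4·2 + 1/8·3 = 2.875 bits.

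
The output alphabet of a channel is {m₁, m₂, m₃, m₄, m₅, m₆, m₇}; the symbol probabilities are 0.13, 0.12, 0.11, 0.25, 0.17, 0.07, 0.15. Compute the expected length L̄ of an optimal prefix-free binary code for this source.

Repeatedly combine the two least-probable nodes; the expected code length is the sum of the merged weights.
merge 7/100 + 11/100 → 9/50
merge 3/25 + 13/100 → 1/4
merge 3/20 + 17/100 → 8/25
merge 9/50 + 1/4 → 43/100
merge 1/4 + 8/25 → 57/100
merge 43/100 + 57/100 → 1
L = 9/50 + 1/4 + 8/25 + 43/100 + 57/100 + 1 = 11/4 = 2.75 bits/symbol.

2.75 bits/symbol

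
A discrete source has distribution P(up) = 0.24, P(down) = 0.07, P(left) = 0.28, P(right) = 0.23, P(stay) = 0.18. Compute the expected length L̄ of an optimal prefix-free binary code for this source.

Repeatedly combine the two least-probable nodes; the expected code length is the sum of the merged weights.
merge 7/100 + 9/50 → 1/4
merge 23/100 + 6/25 → 47/100
merge 1/4 + 7/25 → 53/100
merge 47/100 + 53/100 → 1
L = 1/4 + 47/100 + 53/100 + 1 = 9/4 = 2.25 bits/symbol.

2.25 bits/symbol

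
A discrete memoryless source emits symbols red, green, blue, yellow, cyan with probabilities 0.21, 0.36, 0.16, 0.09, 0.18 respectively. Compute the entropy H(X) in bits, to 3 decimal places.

H = −Σ pᵢ log₂ pᵢ.
−0.21·log₂(0.21) = 0.4728
−0.36·log₂(0.36) = 0.5306
−0.16·log₂(0.16) = 0.4230
−0.09·log₂(0.09) = 0.3127
−0.18·log₂(0.18) = 0.4453
Sum ≈ 2.1844 → 2.184 bits.

2.184 bits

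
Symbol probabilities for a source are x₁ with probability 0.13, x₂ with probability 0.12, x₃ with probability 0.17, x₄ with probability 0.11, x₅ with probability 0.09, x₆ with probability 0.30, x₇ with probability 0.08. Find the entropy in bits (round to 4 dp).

H = −Σ pᵢ log₂ pᵢ.
−0.13·log₂(0.13) = 0.3826
−0.12·log₂(0.12) = 0.3671
−0.17·log₂(0.17) = 0.4346
−0.11·log₂(0.11) = 0.3503
−0.09·log₂(0.09) = 0.3127
−0.30·log₂(0.30) = 0.5211
−0.08·log₂(0.08) = 0.2915
Sum ≈ 2.6598 → 2.6598 bits.

2.6598 bits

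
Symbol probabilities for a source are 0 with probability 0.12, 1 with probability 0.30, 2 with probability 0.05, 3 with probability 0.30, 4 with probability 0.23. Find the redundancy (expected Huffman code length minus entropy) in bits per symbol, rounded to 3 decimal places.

Entropy H = −Σ p log₂ p ≈ 2.1130 bits.
Huffman merges: 1/20+3/25→17/100; 17/100+23/100→2/5; 3/10+3/10→3/5; 2/5+3/5→1. L = 217/100 ≈ 2.1700.
L − H = 2.1700 − 2.1130 = 0.057 bits.

0.057 bits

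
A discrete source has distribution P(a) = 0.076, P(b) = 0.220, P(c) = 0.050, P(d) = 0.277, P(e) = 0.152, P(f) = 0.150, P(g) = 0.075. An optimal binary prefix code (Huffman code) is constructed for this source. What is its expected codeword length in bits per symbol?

2.628 bits/symbol

Repeatedly combine the two least-probable nodes; the expected code length is the sum of the merged weights.
merge 1/20 + 3/40 → 1/8
merge 19/250 + 1/8 → 201/1000
merge 3/20 + 19/125 → 151/500
merge 201/1000 + 11/50 → 421/1000
merge 277/1000 + 151/500 → 579/1000
merge 421/1000 + 579/1000 → 1
L = 1/8 + 201/1000 + 151/500 + 421/1000 + 579/1000 + 1 = 657/250 = 2.628 bits/symbol.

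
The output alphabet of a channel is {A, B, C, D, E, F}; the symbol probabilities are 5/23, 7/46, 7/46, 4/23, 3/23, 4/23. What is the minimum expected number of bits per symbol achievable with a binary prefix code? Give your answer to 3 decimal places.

2.609 bits/symbol

Repeatedly combine the two least-probable nodes; the expected code length is the sum of the merged weights.
merge 3/23 + 7/46 → 13/46
merge 7/46 + 4/23 → 15/46
merge 4/23 + 5/23 → 9/23
merge 13/46 + 15/46 → 14/23
merge 9/23 + 14/23 → 1
L = 13/46 + 15/46 + 9/23 + 14/23 + 1 = 60/23 ≈ 2.609 bits/symbol.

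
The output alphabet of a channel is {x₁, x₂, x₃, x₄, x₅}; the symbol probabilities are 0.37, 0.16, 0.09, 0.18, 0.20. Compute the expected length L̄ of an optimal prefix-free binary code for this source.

Repeatedly combine the two least-probable nodes; the expected code length is the sum of the merged weights.
merge 9/100 + 4/25 → 1/4
merge 9/50 + 1/5 → 19/50
merge 1/4 + 37/100 → 31/50
merge 19/50 + 31/50 → 1
L = 1/4 + 19/50 + 31/50 + 1 = 9/4 = 2.25 bits/symbol.

2.25 bits/symbol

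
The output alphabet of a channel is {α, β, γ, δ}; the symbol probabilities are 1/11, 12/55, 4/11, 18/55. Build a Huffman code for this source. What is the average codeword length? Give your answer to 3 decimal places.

Repeatedly combine the two least-probable nodes; the expected code length is the sum of the merged weights.
merge 1/11 + 12/55 → 17/55
merge 17/55 + 18/55 → 7/11
merge 4/11 + 7/11 → 1
L = 17/55 + 7/11 + 1 = 107/55 ≈ 1.945 bits/symbol.

1.945 bits/symbol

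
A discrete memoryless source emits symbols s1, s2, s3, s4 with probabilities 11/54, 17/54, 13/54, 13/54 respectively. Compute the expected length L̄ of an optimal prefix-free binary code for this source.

Repeatedly combine the two least-probable nodes; the expected code length is the sum of the merged weights.
merge 11/54 + 13/54 → 4/9
merge 13/54 + 17/54 → 5/9
merge 4/9 + 5/9 → 1
L = 4/9 + 5/9 + 1 = 2 bits/symbol.

2 bits/symbol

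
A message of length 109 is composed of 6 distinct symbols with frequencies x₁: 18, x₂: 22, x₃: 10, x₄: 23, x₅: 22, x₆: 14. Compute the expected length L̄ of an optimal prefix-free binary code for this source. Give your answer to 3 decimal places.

2.587 bits/symbol

Probabilities are the counts divided by 109.
Repeatedly combine the two least-probable nodes; the expected code length is the sum of the merged weights.
merge 10/109 + 14/109 → 24/109
merge 18/109 + 22/109 → 40/109
merge 22/109 + 23/109 → 45/109
merge 24/109 + 40/109 → 64/109
merge 45/109 + 64/109 → 1
L = 24/109 + 40/109 + 45/109 + 64/109 + 1 = 282/109 ≈ 2.587 bits/symbol.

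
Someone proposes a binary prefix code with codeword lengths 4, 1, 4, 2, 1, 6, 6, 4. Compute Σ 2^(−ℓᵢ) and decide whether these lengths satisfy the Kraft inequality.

1.46875; no

With common denominator 2^6 = 64: Σ 2^(−ℓᵢ) = 4/64 + 32/64 + 4/64 + 16/64 + 32/64 + 1/64 + 1/64 + 4/64 = 94/64 = 1.46875.
Kraft's inequality requires Σ ≤ 1; here Σ = 1.46875 > 1, so no such prefix code exists.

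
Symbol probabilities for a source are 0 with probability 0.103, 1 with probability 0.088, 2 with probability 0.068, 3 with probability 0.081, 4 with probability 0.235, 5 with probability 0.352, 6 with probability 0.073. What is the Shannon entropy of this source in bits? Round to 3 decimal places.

2.501 bits

H = −Σ pᵢ log₂ pᵢ.
−0.103·log₂(0.103) = 0.3378
−0.088·log₂(0.088) = 0.3086
−0.068·log₂(0.068) = 0.2637
−0.081·log₂(0.081) = 0.2937
−0.235·log₂(0.235) = 0.4910
−0.352·log₂(0.352) = 0.5302
−0.073·log₂(0.073) = 0.2756
Sum ≈ 2.5006 → 2.501 bits.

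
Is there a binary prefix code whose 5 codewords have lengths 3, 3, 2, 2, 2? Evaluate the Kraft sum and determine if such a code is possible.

1; yes

With common denominator 2^3 = 8: Σ 2^(−ℓᵢ) = 1/8 + 1/8 + 2/8 + 2/8 + 2/8 = 8/8 = 1.
Kraft's inequality requires Σ ≤ 1; here Σ = 1 ≤ 1, so such a prefix code exists.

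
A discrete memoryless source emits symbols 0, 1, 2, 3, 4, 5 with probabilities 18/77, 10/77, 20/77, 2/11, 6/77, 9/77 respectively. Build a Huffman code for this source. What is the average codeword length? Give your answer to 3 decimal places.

Repeatedly combine the two least-probable nodes; the expected code length is the sum of the merged weights.
merge 6/77 + 9/77 → 15/77
merge 10/77 + 2/11 → 24/77
merge 15/77 + 18/77 → 3/7
merge 20/77 + 24/77 → 4/7
merge 3/7 + 4/7 → 1
L = 15/77 + 24/77 + 3/7 + 4/7 + 1 = 193/77 ≈ 2.506 bits/symbol.

2.506 bits/symbol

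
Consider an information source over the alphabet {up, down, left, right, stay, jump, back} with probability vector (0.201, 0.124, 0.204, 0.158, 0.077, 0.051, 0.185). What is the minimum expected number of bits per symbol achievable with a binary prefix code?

2.723 bits/symbol

Repeatedly combine the two least-probable nodes; the expected code length is the sum of the merged weights.
merge 51/1000 + 77/1000 → 16/125
merge 31/250 + 16/125 → 63/250
merge 79/500 + 37/200 → 343/1000
merge 201/1000 + 51/250 → 81/200
merge 63/250 + 343/1000 → 119/200
merge 81/200 + 119/200 → 1
L = 16/125 + 63/250 + 343/1000 + 81/200 + 119/200 + 1 = 2723/1000 = 2.723 bits/symbol.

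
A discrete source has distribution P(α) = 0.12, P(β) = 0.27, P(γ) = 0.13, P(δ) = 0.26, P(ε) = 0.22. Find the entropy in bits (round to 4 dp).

H = −Σ pᵢ log₂ pᵢ.
−0.12·log₂(0.12) = 0.3671
−0.27·log₂(0.27) = 0.5100
−0.13·log₂(0.13) = 0.3826
−0.26·log₂(0.26) = 0.5053
−0.22·log₂(0.22) = 0.4806
Sum ≈ 2.2456 → 2.2456 bits.

2.2456 bits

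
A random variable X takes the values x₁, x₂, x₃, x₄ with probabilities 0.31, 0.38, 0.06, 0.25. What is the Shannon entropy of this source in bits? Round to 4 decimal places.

H = −Σ pᵢ log₂ pᵢ.
−0.31·log₂(0.31) = 0.5238
−0.38·log₂(0.38) = 0.5305
−0.06·log₂(0.06) = 0.2435
−0.25·log₂(0.25) = 0.5000
Sum ≈ 1.7978 → 1.7978 bits.

1.7978 bits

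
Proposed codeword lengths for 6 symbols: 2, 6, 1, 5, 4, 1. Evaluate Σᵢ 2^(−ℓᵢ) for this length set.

With common denominator 2^6 = 64: Σ 2^(−ℓᵢ) = 16/64 + 1/64 + 32/64 + 2/64 + 4/64 + 32/64 = 87/64 = 1.359375.

1.359375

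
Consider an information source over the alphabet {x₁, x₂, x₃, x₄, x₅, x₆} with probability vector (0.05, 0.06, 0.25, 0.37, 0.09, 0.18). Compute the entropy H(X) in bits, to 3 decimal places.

2.248 bits

H = −Σ pᵢ log₂ pᵢ.
−0.05·log₂(0.05) = 0.2161
−0.06·log₂(0.06) = 0.2435
−0.25·log₂(0.25) = 0.5000
−0.37·log₂(0.37) = 0.5307
−0.09·log₂(0.09) = 0.3127
−0.18·log₂(0.18) = 0.4453
Sum ≈ 2.2483 → 2.248 bits.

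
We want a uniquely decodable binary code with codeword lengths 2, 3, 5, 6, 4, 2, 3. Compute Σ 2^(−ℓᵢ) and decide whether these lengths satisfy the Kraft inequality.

With common denominator 2^6 = 64: Σ 2^(−ℓᵢ) = 16/64 + 8/64 + 2/64 + 1/64 + 4/64 + 16/64 + 8/64 = 55/64 = 0.859375.
Kraft's inequality requires Σ ≤ 1; here Σ = 0.859375 ≤ 1, so such a prefix code exists.

0.859375; yes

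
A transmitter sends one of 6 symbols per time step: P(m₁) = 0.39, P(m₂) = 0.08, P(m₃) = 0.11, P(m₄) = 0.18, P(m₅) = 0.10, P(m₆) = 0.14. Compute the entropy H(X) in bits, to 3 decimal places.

2.346 bits

H = −Σ pᵢ log₂ pᵢ.
−0.39·log₂(0.39) = 0.5298
−0.08·log₂(0.08) = 0.2915
−0.11·log₂(0.11) = 0.3503
−0.18·log₂(0.18) = 0.4453
−0.10·log₂(0.10) = 0.3322
−0.14·log₂(0.14) = 0.3971
Sum ≈ 2.3462 → 2.346 bits.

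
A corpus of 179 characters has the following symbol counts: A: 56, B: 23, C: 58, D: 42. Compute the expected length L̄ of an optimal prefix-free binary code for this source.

2 bits/symbol

Probabilities are the counts divided by 179.
Repeatedly combine the two least-probable nodes; the expected code length is the sum of the merged weights.
merge 23/179 + 42/179 → 65/179
merge 56/179 + 58/179 → 114/179
merge 65/179 + 114/179 → 1
L = 65/179 + 114/179 + 1 = 2 bits/symbol.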